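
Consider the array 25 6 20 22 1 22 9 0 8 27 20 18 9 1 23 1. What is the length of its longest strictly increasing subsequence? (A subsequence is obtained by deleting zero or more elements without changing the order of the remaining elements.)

Scanning left to right, the best length ending at each element is: 25→1, 6→1, 20→2, 22→3, 1→1, 22→3, 9→2, 0→1, 8→2, 27→4, 20→3, 18→3, 9→3, 1→2, 23→4, 1→2.
So the longest increasing subsequence has length 4, e.g. 6, 20, 22, 27.

4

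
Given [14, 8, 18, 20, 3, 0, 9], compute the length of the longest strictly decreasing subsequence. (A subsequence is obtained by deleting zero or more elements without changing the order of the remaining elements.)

4

Scanning left to right, the best length ending at each element is: 14→1, 8→2, 18→1, 20→1, 3→3, 0→4, 9→2.
So the longest decreasing subsequence has length 4, e.g. 14, 8, 3, 0.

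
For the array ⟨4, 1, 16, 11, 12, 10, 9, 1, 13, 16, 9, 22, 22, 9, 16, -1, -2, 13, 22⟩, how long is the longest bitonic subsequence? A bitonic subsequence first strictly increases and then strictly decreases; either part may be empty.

Let inc[i] be the LIS ending at i and dec[i] the longest strictly decreasing subsequence starting at i. inc = [1, 1, 2, 2, 3, 2, 2, 1, 4, 5, 2, 6, 6, 2, 5, 1, 1, 4, 6], dec = [4, 3, 7, 6, 6, 5, 4, 3, 4, 4, 3, 4, 4, 3, 3, 2, 1, 1, 1].
max_i inc[i]+dec[i]−1 = 9, with one witness 4, 11, 12, 13, 16, 22, 16, -1, -2.

9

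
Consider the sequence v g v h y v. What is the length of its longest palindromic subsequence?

3

One longest palindromic subsequence is vyv (positions 1,5,6); it reads the same forward and backward, and the interval DP gives dp[1][6] = 3.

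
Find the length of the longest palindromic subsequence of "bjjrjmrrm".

4

Using dp[i][j] = 2 + dp[i+1][j−1] if the ends match, else max(dp[i+1][j], dp[i][j−1]):
dp[1][9] = 4. A witness is mrrm at positions 6,7,8,9.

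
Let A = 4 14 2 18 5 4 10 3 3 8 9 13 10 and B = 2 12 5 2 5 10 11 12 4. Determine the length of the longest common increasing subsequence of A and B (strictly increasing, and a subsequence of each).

3

For each value that appears in both, track the longest common increasing run ending there.
The best achievable length is 3; one witness is 2, 5, 10 (A-positions 3,5,7, B-positions 1,3,6).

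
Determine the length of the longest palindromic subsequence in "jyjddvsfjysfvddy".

One longest palindromic subsequence is yddvfsfvddy (positions 2,4,5,6,8,11,12,13,14,15,16); it reads the same forward and backward, and the interval DP gives dp[1][16] = 11.

11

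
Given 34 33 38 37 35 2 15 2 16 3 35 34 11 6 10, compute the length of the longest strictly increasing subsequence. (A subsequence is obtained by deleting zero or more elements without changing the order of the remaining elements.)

Let dp[i] be the longest increasing subsequence ending at position i. Then dp = [1, 1, 2, 2, 2, 1, 2, 1, 3, 2, 4, 4, 3, 3, 4].
The maximum is 4; one witness is 2, 15, 16, 35 at positions 6,7,9,11.

4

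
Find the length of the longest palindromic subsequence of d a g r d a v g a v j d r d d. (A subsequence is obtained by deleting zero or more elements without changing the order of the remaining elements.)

9

One longest palindromic subsequence is drdvavdrd (positions 1,4,5,7,9,10,12,13,15); it reads the same forward and backward, and the interval DP gives dp[1][15] = 9.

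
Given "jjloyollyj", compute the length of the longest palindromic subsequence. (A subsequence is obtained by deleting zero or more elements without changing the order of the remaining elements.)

7

Using dp[i][j] = 2 + dp[i+1][j−1] if the ends match, else max(dp[i+1][j], dp[i][j−1]):
dp[1][10] = 7. A witness is jloyolj at positions 1,3,4,5,6,8,10.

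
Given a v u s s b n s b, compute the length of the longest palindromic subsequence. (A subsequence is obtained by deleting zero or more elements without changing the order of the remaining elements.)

3

One longest palindromic subsequence is bsb (positions 6,8,9); it reads the same forward and backward, and the interval DP gives dp[1][9] = 3.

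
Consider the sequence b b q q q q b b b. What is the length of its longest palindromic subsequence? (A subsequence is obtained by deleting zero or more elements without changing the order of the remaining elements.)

One longest palindromic subsequence is bbqqqqbb (positions 1,2,3,4,5,6,8,9); it reads the same forward and backward, and the interval DP gives dp[1][9] = 8.

8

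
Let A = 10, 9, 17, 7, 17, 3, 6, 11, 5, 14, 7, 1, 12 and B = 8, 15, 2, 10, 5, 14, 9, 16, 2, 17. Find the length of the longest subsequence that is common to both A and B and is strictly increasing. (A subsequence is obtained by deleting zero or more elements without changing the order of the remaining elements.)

A longest common strictly increasing subsequence is 10, 14 (length 2); it appears in order in both A and B, and no longer such subsequence exists.

2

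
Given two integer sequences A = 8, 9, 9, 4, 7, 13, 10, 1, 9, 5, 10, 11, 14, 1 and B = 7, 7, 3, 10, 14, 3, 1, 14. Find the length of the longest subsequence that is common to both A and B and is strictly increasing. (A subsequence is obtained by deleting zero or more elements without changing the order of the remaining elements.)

A longest common strictly increasing subsequence is 7, 10, 14 (length 3); it appears in order in both A and B, and no longer such subsequence exists.

3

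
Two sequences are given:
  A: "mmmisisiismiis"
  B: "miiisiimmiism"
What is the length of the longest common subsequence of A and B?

10

A longest common subsequence is miisiimiis (length 10); the LCS DP confirms no longer common subsequence exists.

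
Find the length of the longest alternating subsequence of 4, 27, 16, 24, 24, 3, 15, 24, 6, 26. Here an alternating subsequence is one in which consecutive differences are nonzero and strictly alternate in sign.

A longest alternating subsequence is 4, 27, 16, 24, 3, 15, 6, 26 (positions 1,2,3,4,6,7,9,10); its 7 consecutive differences strictly alternate in sign, and length 8 is optimal.

8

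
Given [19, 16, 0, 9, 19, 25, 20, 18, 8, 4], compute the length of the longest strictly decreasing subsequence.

Scanning left to right, the best length ending at each element is: 19→1, 16→2, 0→3, 9→3, 19→1, 25→1, 20→2, 18→3, 8→4, 4→5.
So the longest decreasing subsequence has length 5, e.g. 19, 16, 9, 8, 4.

5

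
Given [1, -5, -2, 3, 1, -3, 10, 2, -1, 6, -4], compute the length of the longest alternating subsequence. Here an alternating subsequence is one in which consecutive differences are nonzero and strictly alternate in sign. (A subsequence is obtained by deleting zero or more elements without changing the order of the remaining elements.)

8

Track the best alternating length ending on an up-step vs a down-step at each position: up/down = 1/1, 1/2, 3/2, 3/1, 3/4, 3/4, 5/1, 5/6, 5/6, 7/6, 3/8.
The maximum over both is 8; one such subsequence is 1, -5, 3, 1, 10, 2, 6, -4.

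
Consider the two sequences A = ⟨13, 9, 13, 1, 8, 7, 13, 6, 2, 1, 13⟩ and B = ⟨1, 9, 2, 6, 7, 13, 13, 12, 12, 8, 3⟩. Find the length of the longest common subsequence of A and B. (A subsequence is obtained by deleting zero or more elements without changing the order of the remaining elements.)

Backtracking the LCS table gives one alignment: 9 (A2,B2) → 7 (A6,B5) → 13 (A7,B6) → 13 (A11,B7).
So the longest common subsequence has length 4.

4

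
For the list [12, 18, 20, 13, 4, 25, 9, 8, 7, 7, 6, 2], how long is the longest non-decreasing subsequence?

4

Scanning left to right, the best length ending at each element is: 12→1, 18→2, 20→3, 13→2, 4→1, 25→4, 9→2, 8→2, 7→2, 7→3, 6→2, 2→1.
So the longest non-decreasing subsequence has length 4, e.g. 12, 18, 20, 25.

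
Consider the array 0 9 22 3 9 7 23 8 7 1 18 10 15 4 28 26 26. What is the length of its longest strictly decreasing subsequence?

5

One longest decreasing subsequence is 22, 9, 8, 7, 1 (positions 3,5,8,9,10), of length 5; no longer one exists.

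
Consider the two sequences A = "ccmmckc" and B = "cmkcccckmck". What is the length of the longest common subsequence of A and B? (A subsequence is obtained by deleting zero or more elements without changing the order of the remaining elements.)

A longest common subsequence is ccmck (length 5); the LCS DP confirms no longer common subsequence exists.

5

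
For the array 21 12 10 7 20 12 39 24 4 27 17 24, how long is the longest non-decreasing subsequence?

4

Scanning left to right, the best length ending at each element is: 21→1, 12→1, 10→1, 7→1, 20→2, 12→2, 39→3, 24→3, 4→1, 27→4, 17→3, 24→4.
So the longest non-decreasing subsequence has length 4, e.g. 12, 20, 24, 27.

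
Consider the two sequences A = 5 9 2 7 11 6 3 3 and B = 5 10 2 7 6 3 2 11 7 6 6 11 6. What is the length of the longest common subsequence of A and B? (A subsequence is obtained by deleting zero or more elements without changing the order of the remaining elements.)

A longest common subsequence is 5, 2, 7, 11, 6 (length 5); the LCS DP confirms no longer common subsequence exists.

5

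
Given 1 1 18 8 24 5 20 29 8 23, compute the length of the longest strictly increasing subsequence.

Let dp[i] be the longest increasing subsequence ending at position i. Then dp = [1, 1, 2, 2, 3, 2, 3, 4, 3, 4].
The maximum is 4; one witness is 1, 18, 24, 29 at positions 1,3,5,8.

4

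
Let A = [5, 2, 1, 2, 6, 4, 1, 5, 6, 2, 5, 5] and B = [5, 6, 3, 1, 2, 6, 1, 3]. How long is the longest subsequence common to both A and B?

5

Backtracking the LCS table gives one alignment: 5 (A1,B1) → 1 (A3,B4) → 2 (A4,B5) → 6 (A5,B6) → 1 (A7,B7).
So the longest common subsequence has length 5.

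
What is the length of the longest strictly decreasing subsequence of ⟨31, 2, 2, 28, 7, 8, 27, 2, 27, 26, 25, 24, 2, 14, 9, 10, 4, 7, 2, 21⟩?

Scanning left to right, the best length ending at each element is: 31→1, 2→2, 2→2, 28→2, 7→3, 8→3, 27→3, 2→4, 27→3, 26→4, 25→5, 24→6, 2→7, 14→7, 9→8, 10→8, 4→9, 7→9, 2→10, 21→7.
So the longest decreasing subsequence has length 10, e.g. 31, 28, 27, 26, 25, 24, 14, 9, 4, 2.

10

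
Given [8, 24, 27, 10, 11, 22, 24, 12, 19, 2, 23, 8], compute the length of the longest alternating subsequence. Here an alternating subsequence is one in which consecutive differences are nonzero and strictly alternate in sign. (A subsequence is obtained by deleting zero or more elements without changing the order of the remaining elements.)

9

A longest alternating subsequence is 8, 24, 10, 22, 12, 19, 2, 23, 8 (positions 1,2,4,6,8,9,10,11,12); its 8 consecutive differences strictly alternate in sign, and length 9 is optimal.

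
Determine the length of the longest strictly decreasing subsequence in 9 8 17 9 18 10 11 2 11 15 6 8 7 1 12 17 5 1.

6

Scanning left to right, the best length ending at each element is: 9→1, 8→2, 17→1, 9→2, 18→1, 10→2, 11→2, 2→3, 11→2, 15→2, 6→3, 8→3, 7→4, 1→5, 12→3, 17→2, 5→5, 1→6.
So the longest decreasing subsequence has length 6, e.g. 17, 9, 8, 7, 5, 1.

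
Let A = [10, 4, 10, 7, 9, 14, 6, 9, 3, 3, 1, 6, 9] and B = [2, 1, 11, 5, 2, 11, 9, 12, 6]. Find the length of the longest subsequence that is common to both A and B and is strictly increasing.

For each value that appears in both, track the longest common increasing run ending there.
The best achievable length is 2; one witness is 1, 9 (A-positions 11,13, B-positions 2,7).

2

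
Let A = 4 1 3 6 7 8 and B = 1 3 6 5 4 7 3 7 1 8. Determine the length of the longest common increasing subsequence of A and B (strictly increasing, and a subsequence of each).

A longest common strictly increasing subsequence is 1, 3, 6, 7, 8 (length 5); it appears in order in both A and B, and no longer such subsequence exists.

5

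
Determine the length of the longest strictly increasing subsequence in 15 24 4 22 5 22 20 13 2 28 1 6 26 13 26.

One longest increasing subsequence is 4, 5, 6, 13, 26 (positions 3,5,12,14,15), of length 5; no longer one exists.

5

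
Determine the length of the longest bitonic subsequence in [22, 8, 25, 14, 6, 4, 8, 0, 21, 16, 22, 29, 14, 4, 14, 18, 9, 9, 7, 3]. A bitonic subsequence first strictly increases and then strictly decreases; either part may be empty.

Let inc[i] be the LIS ending at i and dec[i] the longest strictly decreasing subsequence starting at i. inc = [1, 1, 2, 2, 1, 1, 2, 1, 3, 3, 4, 5, 3, 2, 3, 4, 3, 3, 3, 2], dec = [7, 4, 7, 4, 3, 2, 3, 1, 6, 5, 5, 5, 4, 2, 4, 4, 3, 3, 2, 1].
max_i inc[i]+dec[i]−1 = 9, with one witness 8, 14, 21, 22, 29, 18, 9, 7, 3.

9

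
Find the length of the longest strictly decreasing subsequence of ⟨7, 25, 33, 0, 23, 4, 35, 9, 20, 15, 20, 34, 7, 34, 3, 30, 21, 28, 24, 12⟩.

6

Scanning left to right, the best length ending at each element is: 7→1, 25→1, 33→1, 0→2, 23→2, 4→3, 35→1, 9→3, 20→3, 15→4, 20→3, 34→2, 7→5, 34→2, 3→6, 30→3, 21→4, 28→4, 24→5, 12→6.
So the longest decreasing subsequence has length 6, e.g. 25, 23, 20, 15, 7, 3.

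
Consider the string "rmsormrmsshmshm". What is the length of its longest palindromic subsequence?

Using dp[i][j] = 2 + dp[i+1][j−1] if the ends match, else max(dp[i+1][j], dp[i][j−1]):
dp[1][15] = 8. A witness is msmssmsm at positions 2,3,6,9,10,12,13,15.

8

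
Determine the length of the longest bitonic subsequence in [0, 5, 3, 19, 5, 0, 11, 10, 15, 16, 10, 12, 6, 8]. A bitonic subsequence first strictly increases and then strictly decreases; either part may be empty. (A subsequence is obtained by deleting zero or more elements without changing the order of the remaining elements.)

Let inc[i] be the LIS ending at i and dec[i] the longest strictly decreasing subsequence starting at i. inc = [1, 2, 2, 3, 3, 1, 4, 4, 5, 6, 4, 5, 4, 5], dec = [1, 3, 2, 4, 2, 1, 3, 2, 3, 3, 2, 2, 1, 1].
max_i inc[i]+dec[i]−1 = 8, with one witness 0, 3, 5, 11, 15, 16, 12, 8.

8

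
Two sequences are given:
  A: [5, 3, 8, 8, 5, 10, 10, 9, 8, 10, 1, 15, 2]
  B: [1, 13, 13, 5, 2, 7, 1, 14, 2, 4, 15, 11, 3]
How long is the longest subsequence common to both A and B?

A longest common subsequence is 5, 1, 15 (length 3); the LCS DP confirms no longer common subsequence exists.

3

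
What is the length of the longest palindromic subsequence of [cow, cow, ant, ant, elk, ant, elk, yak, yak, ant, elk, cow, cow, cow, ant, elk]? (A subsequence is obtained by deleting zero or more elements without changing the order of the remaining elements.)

10

One longest palindromic subsequence is cow cow elk ant yak yak ant elk cow cow (positions 1,2,5,6,8,9,10,11,13,14); it reads the same forward and backward, and the interval DP gives dp[1][16] = 10.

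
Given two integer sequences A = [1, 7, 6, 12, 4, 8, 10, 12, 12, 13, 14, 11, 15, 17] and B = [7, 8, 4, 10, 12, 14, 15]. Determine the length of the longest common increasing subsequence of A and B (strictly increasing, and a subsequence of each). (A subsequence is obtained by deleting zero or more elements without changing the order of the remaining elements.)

6

For each value that appears in both, track the longest common increasing run ending there.
The best achievable length is 6; one witness is 7, 8, 10, 12, 14, 15 (A-positions 2,6,7,8,11,13, B-positions 1,2,4,5,6,7).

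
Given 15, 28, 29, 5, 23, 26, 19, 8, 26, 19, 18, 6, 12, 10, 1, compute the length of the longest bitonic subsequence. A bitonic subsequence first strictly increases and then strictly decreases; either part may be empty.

Let inc[i] be the LIS ending at i and dec[i] the longest strictly decreasing subsequence starting at i. inc = [1, 2, 3, 1, 2, 3, 2, 2, 3, 3, 3, 2, 3, 3, 1], dec = [4, 7, 7, 2, 6, 6, 5, 3, 6, 5, 4, 2, 3, 2, 1].
max_i inc[i]+dec[i]−1 = 9, with one witness 15, 28, 29, 26, 19, 18, 12, 10, 1.

9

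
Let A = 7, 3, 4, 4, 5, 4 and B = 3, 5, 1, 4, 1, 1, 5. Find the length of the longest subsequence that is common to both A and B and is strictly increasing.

A longest common strictly increasing subsequence is 3, 4, 5 (length 3); it appears in order in both A and B, and no longer such subsequence exists.

3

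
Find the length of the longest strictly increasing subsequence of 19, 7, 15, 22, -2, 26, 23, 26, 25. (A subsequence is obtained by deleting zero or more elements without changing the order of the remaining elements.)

Let dp[i] be the longest increasing subsequence ending at position i. Then dp = [1, 1, 2, 3, 1, 4, 4, 5, 5].
The maximum is 5; one witness is 7, 15, 22, 23, 26 at positions 2,3,4,7,8.

5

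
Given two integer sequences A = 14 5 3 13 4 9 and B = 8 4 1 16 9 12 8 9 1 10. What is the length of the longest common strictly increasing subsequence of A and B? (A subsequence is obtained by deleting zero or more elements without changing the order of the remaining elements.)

For each value that appears in both, track the longest common increasing run ending there.
The best achievable length is 2; one witness is 4, 9 (A-positions 5,6, B-positions 2,5).

2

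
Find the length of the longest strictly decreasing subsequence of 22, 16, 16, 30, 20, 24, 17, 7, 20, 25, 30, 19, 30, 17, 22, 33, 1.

6

Scanning left to right, the best length ending at each element is: 22→1, 16→2, 16→2, 30→1, 20→2, 24→2, 17→3, 7→4, 20→3, 25→2, 30→1, 19→4, 30→1, 17→5, 22→3, 33→1, 1→6.
So the longest decreasing subsequence has length 6, e.g. 30, 24, 20, 19, 17, 1.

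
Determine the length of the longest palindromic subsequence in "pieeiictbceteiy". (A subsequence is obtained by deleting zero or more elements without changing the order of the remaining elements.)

Using dp[i][j] = 2 + dp[i+1][j−1] if the ends match, else max(dp[i+1][j], dp[i][j−1]):
dp[1][15] = 9. A witness is ieecbceei at positions 2,3,4,7,9,10,11,13,14.

9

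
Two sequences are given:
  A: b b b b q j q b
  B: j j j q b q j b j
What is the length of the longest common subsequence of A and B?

4

A longest common subsequence is bqjb (length 4); the LCS DP confirms no longer common subsequence exists.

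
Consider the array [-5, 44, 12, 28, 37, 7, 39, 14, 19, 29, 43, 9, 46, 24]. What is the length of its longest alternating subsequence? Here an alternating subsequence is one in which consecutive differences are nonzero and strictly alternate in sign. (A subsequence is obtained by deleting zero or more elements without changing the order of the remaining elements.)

Track the best alternating length ending on an up-step vs a down-step at each position: up/down = 1/1, 2/1, 2/3, 4/3, 4/3, 2/5, 6/3, 6/7, 8/7, 8/7, 8/3, 6/9, 10/1, 10/11.
The maximum over both is 11; one such subsequence is -5, 44, 12, 28, 7, 39, 14, 19, 9, 46, 24.

11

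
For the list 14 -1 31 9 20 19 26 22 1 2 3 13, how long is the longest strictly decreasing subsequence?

4

One longest decreasing subsequence is 31, 20, 19, 1 (positions 3,5,6,9), of length 4; no longer one exists.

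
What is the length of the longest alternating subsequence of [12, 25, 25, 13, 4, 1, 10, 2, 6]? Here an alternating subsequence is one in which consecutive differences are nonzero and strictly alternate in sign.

6

A longest alternating subsequence is 12, 25, 4, 10, 2, 6 (positions 1,2,5,7,8,9); its 5 consecutive differences strictly alternate in sign, and length 6 is optimal.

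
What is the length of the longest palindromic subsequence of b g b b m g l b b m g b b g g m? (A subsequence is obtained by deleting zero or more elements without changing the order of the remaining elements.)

10

One longest palindromic subsequence is gbbgbbgbbg (positions 2,3,4,6,8,9,11,12,13,15); it reads the same forward and backward, and the interval DP gives dp[1][16] = 10.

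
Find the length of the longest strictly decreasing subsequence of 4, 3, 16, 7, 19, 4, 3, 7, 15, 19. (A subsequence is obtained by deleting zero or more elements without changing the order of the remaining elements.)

One longest decreasing subsequence is 16, 7, 4, 3 (positions 3,4,6,7), of length 4; no longer one exists.

4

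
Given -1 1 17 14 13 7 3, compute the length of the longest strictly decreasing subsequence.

5

One longest decreasing subsequence is 17, 14, 13, 7, 3 (positions 3,4,5,6,7), of length 5; no longer one exists.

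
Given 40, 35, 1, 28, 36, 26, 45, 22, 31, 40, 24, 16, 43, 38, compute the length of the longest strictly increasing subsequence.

5

Let dp[i] be the longest increasing subsequence ending at position i. Then dp = [1, 1, 1, 2, 3, 2, 4, 2, 3, 4, 3, 2, 5, 4].
The maximum is 5; one witness is 1, 28, 36, 40, 43 at positions 3,4,5,10,13.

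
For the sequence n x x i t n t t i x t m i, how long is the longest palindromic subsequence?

Using dp[i][j] = 2 + dp[i+1][j−1] if the ends match, else max(dp[i+1][j], dp[i][j−1]):
dp[1][13] = 7. A witness is xitttix at positions 3,4,5,7,8,9,10.

7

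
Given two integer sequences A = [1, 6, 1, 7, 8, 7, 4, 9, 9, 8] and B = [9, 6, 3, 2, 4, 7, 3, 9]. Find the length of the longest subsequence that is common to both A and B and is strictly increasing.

A longest common strictly increasing subsequence is 6, 7, 9 (length 3); it appears in order in both A and B, and no longer such subsequence exists.

3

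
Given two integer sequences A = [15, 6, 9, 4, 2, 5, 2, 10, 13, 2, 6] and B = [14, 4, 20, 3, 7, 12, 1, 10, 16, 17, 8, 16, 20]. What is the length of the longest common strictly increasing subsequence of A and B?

2

A longest common strictly increasing subsequence is 4, 10 (length 2); it appears in order in both A and B, and no longer such subsequence exists.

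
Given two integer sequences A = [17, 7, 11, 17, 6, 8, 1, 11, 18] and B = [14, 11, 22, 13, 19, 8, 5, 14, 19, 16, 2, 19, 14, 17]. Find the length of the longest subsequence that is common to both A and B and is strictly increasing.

For each value that appears in both, track the longest common increasing run ending there.
The best achievable length is 2; one witness is 11, 17 (A-positions 3,4, B-positions 2,14).

2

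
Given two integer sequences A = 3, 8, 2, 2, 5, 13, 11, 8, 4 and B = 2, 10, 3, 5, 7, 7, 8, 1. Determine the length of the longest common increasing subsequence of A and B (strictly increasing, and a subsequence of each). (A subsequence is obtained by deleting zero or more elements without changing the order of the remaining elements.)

3

For each value that appears in both, track the longest common increasing run ending there.
The best achievable length is 3; one witness is 2, 5, 8 (A-positions 3,5,8, B-positions 1,4,7).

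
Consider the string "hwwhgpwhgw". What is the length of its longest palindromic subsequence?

One longest palindromic subsequence is wghgw (positions 2,5,8,9,10); it reads the same forward and backward, and the interval DP gives dp[1][10] = 5.

5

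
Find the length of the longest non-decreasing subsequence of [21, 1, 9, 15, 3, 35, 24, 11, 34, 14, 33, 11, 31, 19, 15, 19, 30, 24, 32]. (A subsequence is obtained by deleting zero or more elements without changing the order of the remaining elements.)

One longest non-decreasing subsequence is 1, 9, 11, 14, 19, 19, 30, 32 (positions 2,3,8,10,14,16,17,19), of length 8; no longer one exists.

8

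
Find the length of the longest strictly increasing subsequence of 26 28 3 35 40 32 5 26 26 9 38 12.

4

One longest increasing subsequence is 26, 28, 35, 40 (positions 1,2,4,5), of length 4; no longer one exists.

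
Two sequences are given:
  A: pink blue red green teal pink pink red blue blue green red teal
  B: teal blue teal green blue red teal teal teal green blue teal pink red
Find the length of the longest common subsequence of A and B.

A longest common subsequence is blue, red, green, teal, pink, red (length 6); the LCS DP confirms no longer common subsequence exists.

6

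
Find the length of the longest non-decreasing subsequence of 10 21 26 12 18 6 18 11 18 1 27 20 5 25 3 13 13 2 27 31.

9

Scanning left to right, the best length ending at each element is: 10→1, 21→2, 26→3, 12→2, 18→3, 6→1, 18→4, 11→2, 18→5, 1→1, 27→6, 20→6, 5→2, 25→7, 3→2, 13→3, 13→4, 2→2, 27→8, 31→9.
So the longest non-decreasing subsequence has length 9, e.g. 10, 12, 18, 18, 18, 20, 25, 27, 31.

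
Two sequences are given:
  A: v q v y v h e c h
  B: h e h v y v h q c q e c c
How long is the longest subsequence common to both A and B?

6

A longest common subsequence is vyvhec (length 6); the LCS DP confirms no longer common subsequence exists.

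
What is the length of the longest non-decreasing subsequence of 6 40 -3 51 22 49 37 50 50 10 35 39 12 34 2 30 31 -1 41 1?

6

Let dp[i] be the longest non-decreasing subsequence ending at position i. Then dp = [1, 2, 1, 3, 2, 3, 3, 4, 5, 2, 3, 4, 3, 4, 2, 4, 5, 2, 6, 3].
The maximum is 6; one witness is 6, 10, 12, 30, 31, 41 at positions 1,10,13,16,17,19.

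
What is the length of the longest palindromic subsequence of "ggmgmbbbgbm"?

7

Using dp[i][j] = 2 + dp[i+1][j−1] if the ends match, else max(dp[i+1][j], dp[i][j−1]):
dp[1][11] = 7. A witness is mgbbbgm at positions 3,4,6,7,8,9,11.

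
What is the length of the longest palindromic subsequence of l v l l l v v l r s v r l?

One longest palindromic subsequence is lvlvvlvl (positions 1,2,5,6,7,8,11,13); it reads the same forward and backward, and the interval DP gives dp[1][13] = 8.

8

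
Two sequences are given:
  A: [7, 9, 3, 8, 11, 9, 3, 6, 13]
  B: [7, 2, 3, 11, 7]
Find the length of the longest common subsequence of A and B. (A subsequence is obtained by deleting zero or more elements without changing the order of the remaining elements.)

3

Backtracking the LCS table gives one alignment: 7 (A1,B1) → 3 (A3,B3) → 11 (A5,B4).
So the longest common subsequence has length 3.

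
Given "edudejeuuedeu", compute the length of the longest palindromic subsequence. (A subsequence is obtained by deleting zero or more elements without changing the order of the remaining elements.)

9

One longest palindromic subsequence is eduejeude (positions 1,2,3,5,6,7,9,11,12); it reads the same forward and backward, and the interval DP gives dp[1][13] = 9.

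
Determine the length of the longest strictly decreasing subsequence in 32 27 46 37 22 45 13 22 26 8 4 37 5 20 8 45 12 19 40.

Let dp[i] be the longest decreasing subsequence ending at position i. Then dp = [1, 2, 1, 2, 3, 2, 4, 3, 3, 5, 6, 3, 6, 4, 5, 2, 5, 5, 3].
The maximum is 6; one witness is 32, 27, 22, 13, 8, 4 at positions 1,2,5,7,10,11.

6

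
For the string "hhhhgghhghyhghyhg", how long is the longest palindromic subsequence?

12

One longest palindromic subsequence is hhhhghhghhhh (positions 1,2,3,4,5,7,8,9,10,12,14,16); it reads the same forward and backward, and the interval DP gives dp[1][17] = 12.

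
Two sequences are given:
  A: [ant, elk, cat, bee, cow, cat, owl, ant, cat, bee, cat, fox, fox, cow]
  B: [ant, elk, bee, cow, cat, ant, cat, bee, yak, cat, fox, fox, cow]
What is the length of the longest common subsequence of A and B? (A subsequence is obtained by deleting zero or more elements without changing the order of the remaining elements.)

A longest common subsequence is ant, elk, bee, cow, cat, ant, cat, bee, cat, fox, fox, cow (length 12); the LCS DP confirms no longer common subsequence exists.

12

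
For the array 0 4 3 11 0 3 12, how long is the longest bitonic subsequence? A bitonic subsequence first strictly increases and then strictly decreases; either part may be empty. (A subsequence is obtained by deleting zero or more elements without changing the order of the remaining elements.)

Let inc[i] be the LIS ending at i and dec[i] the longest strictly decreasing subsequence starting at i. inc = [1, 2, 2, 3, 1, 2, 4], dec = [1, 3, 2, 2, 1, 1, 1].
max_i inc[i]+dec[i]−1 = 4, with one witness 0, 4, 3, 0.

4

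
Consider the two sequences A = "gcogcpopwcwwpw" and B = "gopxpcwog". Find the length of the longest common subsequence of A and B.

6

A longest common subsequence is goppcw (length 6); the LCS DP confirms no longer common subsequence exists.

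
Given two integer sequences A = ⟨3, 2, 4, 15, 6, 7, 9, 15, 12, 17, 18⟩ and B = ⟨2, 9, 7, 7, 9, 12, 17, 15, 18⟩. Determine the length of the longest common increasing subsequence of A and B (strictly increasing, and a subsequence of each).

For each value that appears in both, track the longest common increasing run ending there.
The best achievable length is 6; one witness is 2, 7, 9, 12, 17, 18 (A-positions 2,6,7,9,10,11, B-positions 1,3,5,6,7,9).

6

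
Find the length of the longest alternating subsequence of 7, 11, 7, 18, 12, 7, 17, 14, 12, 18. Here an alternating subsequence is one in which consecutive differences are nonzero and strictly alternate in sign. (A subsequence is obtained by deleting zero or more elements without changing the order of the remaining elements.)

A longest alternating subsequence is 7, 11, 7, 18, 12, 17, 14, 18 (positions 1,2,3,4,5,7,8,10); its 7 consecutive differences strictly alternate in sign, and length 8 is optimal.

8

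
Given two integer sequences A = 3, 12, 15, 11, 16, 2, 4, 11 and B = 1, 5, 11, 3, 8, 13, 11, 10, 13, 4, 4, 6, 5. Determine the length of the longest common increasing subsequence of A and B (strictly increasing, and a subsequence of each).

For each value that appears in both, track the longest common increasing run ending there.
The best achievable length is 2; one witness is 3, 11 (A-positions 1,4, B-positions 4,7).

2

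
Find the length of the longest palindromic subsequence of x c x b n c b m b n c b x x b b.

One longest palindromic subsequence is xxbcbmbcbxx (positions 1,3,4,6,7,8,9,11,12,13,14); it reads the same forward and backward, and the interval DP gives dp[1][16] = 11.

11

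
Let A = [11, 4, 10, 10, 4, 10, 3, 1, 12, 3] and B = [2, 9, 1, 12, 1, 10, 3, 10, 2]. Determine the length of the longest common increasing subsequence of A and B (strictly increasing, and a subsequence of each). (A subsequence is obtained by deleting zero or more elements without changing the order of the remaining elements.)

For each value that appears in both, track the longest common increasing run ending there.
The best achievable length is 2; one witness is 1, 12 (A-positions 8,9, B-positions 3,4).

2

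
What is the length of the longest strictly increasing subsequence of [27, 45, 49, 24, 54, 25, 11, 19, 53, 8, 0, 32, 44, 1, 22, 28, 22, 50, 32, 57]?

One longest increasing subsequence is 24, 25, 32, 44, 50, 57 (positions 4,6,12,13,18,20), of length 6; no longer one exists.

6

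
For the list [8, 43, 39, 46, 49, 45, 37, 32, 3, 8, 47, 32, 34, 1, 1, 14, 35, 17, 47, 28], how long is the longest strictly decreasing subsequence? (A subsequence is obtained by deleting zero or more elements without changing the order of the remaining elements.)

6

Scanning left to right, the best length ending at each element is: 8→1, 43→1, 39→2, 46→1, 49→1, 45→2, 37→3, 32→4, 3→5, 8→5, 47→2, 32→4, 34→4, 1→6, 1→6, 14→5, 35→4, 17→5, 47→2, 28→5.
So the longest decreasing subsequence has length 6, e.g. 43, 39, 37, 32, 3, 1.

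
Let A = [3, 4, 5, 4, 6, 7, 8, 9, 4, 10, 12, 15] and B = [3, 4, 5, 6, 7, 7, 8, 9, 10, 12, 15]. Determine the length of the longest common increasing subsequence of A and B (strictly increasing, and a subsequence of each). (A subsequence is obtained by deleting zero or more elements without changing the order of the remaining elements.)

A longest common strictly increasing subsequence is 3, 4, 5, 6, 7, 8, 9, 10, 12, 15 (length 10); it appears in order in both A and B, and no longer such subsequence exists.

10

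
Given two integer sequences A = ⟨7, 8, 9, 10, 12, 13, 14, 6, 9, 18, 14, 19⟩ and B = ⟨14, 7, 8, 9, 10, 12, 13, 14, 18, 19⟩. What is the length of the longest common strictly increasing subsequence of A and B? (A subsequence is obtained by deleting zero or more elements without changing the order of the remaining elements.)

A longest common strictly increasing subsequence is 7, 8, 9, 10, 12, 13, 14, 18, 19 (length 9); it appears in order in both A and B, and no longer such subsequence exists.

9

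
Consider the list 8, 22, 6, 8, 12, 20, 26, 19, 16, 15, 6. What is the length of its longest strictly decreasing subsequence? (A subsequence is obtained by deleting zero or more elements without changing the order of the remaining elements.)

6

Let dp[i] be the longest decreasing subsequence ending at position i. Then dp = [1, 1, 2, 2, 2, 2, 1, 3, 4, 5, 6].
The maximum is 6; one witness is 22, 20, 19, 16, 15, 6 at positions 2,6,8,9,10,11.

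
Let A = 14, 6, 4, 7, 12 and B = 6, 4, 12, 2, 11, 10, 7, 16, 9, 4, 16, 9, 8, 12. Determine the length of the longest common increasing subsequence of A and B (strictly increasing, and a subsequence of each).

A longest common strictly increasing subsequence is 6, 7, 12 (length 3); it appears in order in both A and B, and no longer such subsequence exists.

3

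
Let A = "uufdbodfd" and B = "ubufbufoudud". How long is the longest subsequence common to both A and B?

Backtracking the LCS table gives one alignment: u (A1,B1) → u (A2,B3) → f (A3,B4) → b (A5,B5) → o (A6,B8) → d (A7,B10) → d (A9,B12).
So the longest common subsequence has length 7.

7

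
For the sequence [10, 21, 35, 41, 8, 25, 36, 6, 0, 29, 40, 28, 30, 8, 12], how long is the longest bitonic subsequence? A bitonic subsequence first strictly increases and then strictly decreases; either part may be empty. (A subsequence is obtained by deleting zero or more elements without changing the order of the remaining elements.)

8

One longest bitonic subsequence is 10, 21, 35, 41, 36, 29, 28, 12 (positions 1,2,3,4,7,10,12,15): it rises to 41 then falls. Length 8 is optimal.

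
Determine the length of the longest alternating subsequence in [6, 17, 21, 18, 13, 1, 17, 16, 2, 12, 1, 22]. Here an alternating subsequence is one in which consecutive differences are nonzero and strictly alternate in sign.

A longest alternating subsequence is 6, 17, 13, 17, 2, 12, 1, 22 (positions 1,2,5,7,9,10,11,12); its 7 consecutive differences strictly alternate in sign, and length 8 is optimal.

8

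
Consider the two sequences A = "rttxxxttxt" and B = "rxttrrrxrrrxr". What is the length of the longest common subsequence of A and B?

5

Backtracking the LCS table gives one alignment: r (A1,B1) → t (A2,B3) → t (A3,B4) → x (A4,B8) → x (A5,B12).
So the longest common subsequence has length 5.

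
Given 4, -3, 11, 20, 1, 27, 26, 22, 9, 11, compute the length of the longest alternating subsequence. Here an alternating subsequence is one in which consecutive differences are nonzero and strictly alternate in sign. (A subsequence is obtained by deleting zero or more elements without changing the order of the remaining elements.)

7

Track the best alternating length ending on an up-step vs a down-step at each position: up/down = 1/1, 1/2, 3/1, 3/1, 3/4, 5/1, 5/6, 5/6, 5/6, 7/6.
The maximum over both is 7; one such subsequence is 4, -3, 11, 1, 27, 9, 11.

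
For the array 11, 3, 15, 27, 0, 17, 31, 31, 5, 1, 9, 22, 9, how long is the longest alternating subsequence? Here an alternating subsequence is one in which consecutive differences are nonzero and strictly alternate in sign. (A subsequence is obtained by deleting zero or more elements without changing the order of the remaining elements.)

8

Track the best alternating length ending on an up-step vs a down-step at each position: up/down = 1/1, 1/2, 3/1, 3/1, 1/4, 5/4, 5/1, 5/1, 5/6, 5/6, 7/6, 7/6, 7/8.
The maximum over both is 8; one such subsequence is 11, 3, 15, 0, 17, 5, 22, 9.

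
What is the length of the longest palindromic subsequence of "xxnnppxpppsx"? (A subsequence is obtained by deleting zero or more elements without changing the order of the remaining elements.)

7

Using dp[i][j] = 2 + dp[i+1][j−1] if the ends match, else max(dp[i+1][j], dp[i][j−1]):
dp[1][12] = 7. A witness is xpppppx at positions 1,5,6,8,9,10,12.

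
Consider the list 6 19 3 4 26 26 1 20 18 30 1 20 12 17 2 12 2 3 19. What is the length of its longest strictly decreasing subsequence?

Scanning left to right, the best length ending at each element is: 6→1, 19→1, 3→2, 4→2, 26→1, 26→1, 1→3, 20→2, 18→3, 30→1, 1→4, 20→2, 12→4, 17→4, 2→5, 12→5, 2→6, 3→6, 19→3.
So the longest decreasing subsequence has length 6, e.g. 26, 20, 18, 17, 12, 2.

6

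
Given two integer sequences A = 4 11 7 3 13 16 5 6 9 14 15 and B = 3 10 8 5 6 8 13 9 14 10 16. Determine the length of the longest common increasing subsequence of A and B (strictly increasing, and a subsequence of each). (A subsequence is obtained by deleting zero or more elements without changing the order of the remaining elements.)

A longest common strictly increasing subsequence is 3, 5, 6, 9, 14 (length 5); it appears in order in both A and B, and no longer such subsequence exists.

5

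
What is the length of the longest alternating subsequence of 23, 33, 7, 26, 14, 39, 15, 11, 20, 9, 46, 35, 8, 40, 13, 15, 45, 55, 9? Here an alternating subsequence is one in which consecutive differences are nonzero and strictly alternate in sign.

Track the best alternating length ending on an up-step vs a down-step at each position: up/down = 1/1, 2/1, 1/3, 4/3, 4/5, 6/1, 6/7, 4/7, 8/7, 4/9, 10/1, 10/11, 4/11, 12/11, 12/13, 14/13, 14/11, 14/1, 12/15.
The maximum over both is 15; one such subsequence is 23, 33, 7, 26, 14, 39, 15, 20, 9, 46, 35, 40, 13, 15, 9.

15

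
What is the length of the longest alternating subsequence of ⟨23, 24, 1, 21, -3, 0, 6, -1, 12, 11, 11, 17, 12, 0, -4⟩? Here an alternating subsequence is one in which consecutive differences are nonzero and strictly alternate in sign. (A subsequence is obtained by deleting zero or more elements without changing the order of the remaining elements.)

11

A longest alternating subsequence is 23, 24, 1, 21, -3, 0, -1, 12, 11, 17, 12 (positions 1,2,3,4,5,6,8,9,10,12,13); its 10 consecutive differences strictly alternate in sign, and length 11 is optimal.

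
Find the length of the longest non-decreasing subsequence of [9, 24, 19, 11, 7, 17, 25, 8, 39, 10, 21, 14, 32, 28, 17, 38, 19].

One longest non-decreasing subsequence is 9, 11, 17, 25, 32, 38 (positions 1,4,6,7,13,16), of length 6; no longer one exists.

6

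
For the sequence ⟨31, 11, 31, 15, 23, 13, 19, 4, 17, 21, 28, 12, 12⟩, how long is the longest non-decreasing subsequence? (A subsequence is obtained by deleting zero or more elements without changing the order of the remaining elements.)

Scanning left to right, the best length ending at each element is: 31→1, 11→1, 31→2, 15→2, 23→3, 13→2, 19→3, 4→1, 17→3, 21→4, 28→5, 12→2, 12→3.
So the longest non-decreasing subsequence has length 5, e.g. 11, 15, 19, 21, 28.

5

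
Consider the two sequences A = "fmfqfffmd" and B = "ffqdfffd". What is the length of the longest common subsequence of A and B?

7

Backtracking the LCS table gives one alignment: f (A1,B1) → f (A3,B2) → q (A4,B3) → f (A5,B5) → f (A6,B6) → f (A7,B7) → d (A9,B8).
So the longest common subsequence has length 7.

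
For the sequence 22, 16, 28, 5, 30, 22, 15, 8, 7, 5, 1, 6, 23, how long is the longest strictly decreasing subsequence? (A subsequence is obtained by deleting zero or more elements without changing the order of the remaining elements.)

7

Let dp[i] be the longest decreasing subsequence ending at position i. Then dp = [1, 2, 1, 3, 1, 2, 3, 4, 5, 6, 7, 6, 2].
The maximum is 7; one witness is 22, 16, 15, 8, 7, 5, 1 at positions 1,2,7,8,9,10,11.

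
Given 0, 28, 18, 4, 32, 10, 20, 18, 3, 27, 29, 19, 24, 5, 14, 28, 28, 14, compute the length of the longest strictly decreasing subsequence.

Scanning left to right, the best length ending at each element is: 0→1, 28→1, 18→2, 4→3, 32→1, 10→3, 20→2, 18→3, 3→4, 27→2, 29→2, 19→3, 24→3, 5→4, 14→4, 28→3, 28→3, 14→4.
So the longest decreasing subsequence has length 4, e.g. 28, 18, 4, 3.

4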